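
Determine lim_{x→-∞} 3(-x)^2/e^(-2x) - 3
The quotient is an ∞/∞ indeterminate form as x → -∞.
Compare growth rates of the dominant terms (exponentials ≫ polynomials ≫ logarithms), or apply L'Hôpital's rule; the quotient → 0.
Adding the constant: 0 - 3 = -3. Limit = -3.

Final answer: -3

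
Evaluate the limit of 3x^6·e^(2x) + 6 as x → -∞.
The product is a 0·∞ indeterminate form at x → -∞.
Rewrite the product as 3x^6 / e^(-2x) (an ∞/∞ form) and apply L'Hôpital, or use the standard hierarchy e^(2|x|) ≫ |x^6| as x → -∞.
The indeterminate product → 0, so the limit = 6.

Final answer: 6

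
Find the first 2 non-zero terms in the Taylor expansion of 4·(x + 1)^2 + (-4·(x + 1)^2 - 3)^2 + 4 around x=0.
120·x + 57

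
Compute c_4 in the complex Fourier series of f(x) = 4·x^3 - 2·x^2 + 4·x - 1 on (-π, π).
Compute the real Fourier coefficients first: a_4 = -1/2, b_4 = -2·π^2 - 5/4.
Then c_4 = (a_4 − i·b_4)/2 = -1/4 + 5·i/8 + i·π^2.

Final answer: -1/4 + 5·i/8 + i·π^2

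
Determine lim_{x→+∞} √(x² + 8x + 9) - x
As x → +∞: multiply by the conjugate to get (8x+9)/(√(x²+8x+9)+x); the denominator ~ 2x, so the limit is 8/2 = 4.
Limit = 4.

Final answer: 4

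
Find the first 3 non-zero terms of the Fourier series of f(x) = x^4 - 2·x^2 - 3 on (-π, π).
(56 - 8·π^2)·cos(x) + (-5 + 2·π^2)·cos(2·x) - 2·π^2/3 - 3 + π^4/5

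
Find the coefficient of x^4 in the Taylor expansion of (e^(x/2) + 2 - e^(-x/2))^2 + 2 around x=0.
Expand to order 4: (e^(x/2) + 2 - e^(-x/2))^2 + 2 = x^4/12 + x^3/6 + x^2 + 4·x + 6 + O(x^5).
The coefficient of x^4 is 1/12.

Final answer: 1/12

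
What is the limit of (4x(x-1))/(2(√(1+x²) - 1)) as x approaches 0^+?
Both numerator and denominator → 0 as x → 0^+; this is a 0/0 indeterminate form.
Expand each to leading order near x = 0: numerator ~ -4·x, denominator ~ x^2.
The limit of the ratio is -∞.

Final answer: -∞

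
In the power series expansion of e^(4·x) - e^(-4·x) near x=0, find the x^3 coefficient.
Expand to order 3: e^(4·x) - e^(-4·x) = 64·x^3/3 + 8·x + O(x^4).
The coefficient of x^3 is 64/3.

Final answer: 64/3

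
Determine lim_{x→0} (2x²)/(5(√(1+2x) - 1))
Both numerator and denominator → 0 as x → 0; this is a 0/0 indeterminate form.
Expand each to leading order near x = 0: numerator ~ 2·x^2, denominator ~ 5·x.
The limit of the ratio is 0.

Final answer: 0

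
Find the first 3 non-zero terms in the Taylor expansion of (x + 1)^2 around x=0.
x^2 + 2·x + 1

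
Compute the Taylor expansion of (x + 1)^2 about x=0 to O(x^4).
x^2 + 2·x + 1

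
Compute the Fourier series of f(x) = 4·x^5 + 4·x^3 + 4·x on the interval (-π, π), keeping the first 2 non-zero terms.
(-152·π^2 + 8·π^4 + 920)·sin(x) + (-4·π^4 - 28 + 16·π^2)·sin(2·x)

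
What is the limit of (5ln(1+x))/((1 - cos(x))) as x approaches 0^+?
Both numerator and denominator → 0 as x → 0^+; this is a 0/0 indeterminate form.
Expand each to leading order near x = 0: numerator ~ 5·x, denominator ~ x^2/2.
The limit of the ratio is ∞.

Final answer: ∞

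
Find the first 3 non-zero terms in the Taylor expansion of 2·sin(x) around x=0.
x^5/60 - x^3/3 + 2·x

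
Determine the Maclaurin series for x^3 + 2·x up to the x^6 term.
x^3 + 2·x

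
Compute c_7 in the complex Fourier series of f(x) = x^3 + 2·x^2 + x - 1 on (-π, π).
Compute the real Fourier coefficients first: a_7 = -8/49, b_7 = 86/343 + 2·π^2/7.
Then c_7 = (a_7 − i·b_7)/2 = -4/49 - i·π^2/7 - 43·i/343.

Final answer: -4/49 - i·π^2/7 - 43·i/343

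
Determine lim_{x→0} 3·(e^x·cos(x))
Direct substitution at x = 0 gives 3.

Final answer: 3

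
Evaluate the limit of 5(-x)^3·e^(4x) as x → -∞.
This is a 0·∞ indeterminate form at x → -∞.
Rewrite the product as 5(-x)^3 / e^(-4x) (an ∞/∞ form) and apply L'Hôpital, or use the standard hierarchy e^(4|x|) ≫ |(-x)^3| as x → -∞.
The indeterminate product → 0, so the limit = 0.

Final answer: 0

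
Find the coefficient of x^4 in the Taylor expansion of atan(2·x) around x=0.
Expand to order 4: atan(2·x) = -8·x^3/3 + 2·x + O(x^5).
The coefficient of x^4 is 0.

Final answer: 0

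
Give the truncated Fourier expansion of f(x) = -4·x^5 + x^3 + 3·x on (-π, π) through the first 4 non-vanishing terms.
(-966 - 8·π^4 + 162·π^2)·sin(x) + (-21·π^2 + 57/2 + 4·π^4)·sin(2·x) + (-8·π^4/3 - 194/81 + 178·π^2/27)·sin(3·x) + (-3·π^2 - 3/8 + 2·π^4)·sin(4·x)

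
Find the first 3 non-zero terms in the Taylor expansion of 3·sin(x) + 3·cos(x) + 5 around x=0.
-3·x^2/2 + 3·x + 8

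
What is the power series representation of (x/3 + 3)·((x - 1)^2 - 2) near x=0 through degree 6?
x^3/3 + 7·x^2/3 - 19·x/3 - 3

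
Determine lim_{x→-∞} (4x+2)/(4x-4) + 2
Evaluate the dominant behaviour as x → -∞; each term tends to a finite value or vanishes.
Limit = 3.

Final answer: 3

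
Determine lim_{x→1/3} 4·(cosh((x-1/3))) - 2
Direct substitution at x = 1/3 gives 2.

Final answer: 2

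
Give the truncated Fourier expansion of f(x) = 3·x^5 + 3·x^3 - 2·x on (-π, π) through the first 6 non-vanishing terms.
(-114·π^2 + 6·π^4 + 680)·sin(x) + (-3·π^4 - 16 + 12·π^2)·sin(2·x) + (-22·π^2/9 + 8/27 + 2·π^4)·sin(3·x) + (-3·π^4/2 + 55/64 + 3·π^2/8)·sin(4·x) + (-536/625 + 6·π^2/25 + 6·π^4/5)·sin(5·x) + (-π^4 - 4·π^2/9 + 20/27)·sin(6·x)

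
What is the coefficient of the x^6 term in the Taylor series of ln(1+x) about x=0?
Expand to order 6: ln(1+x) = -x^6/6 + x^5/5 - x^4/4 + x^3/3 - x^2/2 + x + O(x^7).
The coefficient of x^6 is -1/6.

Final answer: -1/6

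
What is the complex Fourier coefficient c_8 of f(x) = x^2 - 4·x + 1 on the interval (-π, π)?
Compute the real Fourier coefficients first: a_8 = 1/16, b_8 = 1.
Then c_8 = (a_8 − i·b_8)/2 = 1/32 - i/2.

Final answer: 1/32 - i/2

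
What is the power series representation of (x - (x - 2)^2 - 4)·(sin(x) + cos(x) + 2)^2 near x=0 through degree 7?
-149·x^7/1260 + 62·x^6/45 + 13·x^5/30 - 28·x^4/3 + 37·x^2 - 3·x - 72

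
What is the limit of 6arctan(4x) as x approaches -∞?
Evaluate the dominant behaviour as x → -∞; each term tends to a finite value or vanishes.
Limit = -3·π.

Final answer: -3·π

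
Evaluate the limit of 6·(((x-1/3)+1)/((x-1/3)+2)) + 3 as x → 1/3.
Direct substitution at x = 1/3 gives 6.

Final answer: 6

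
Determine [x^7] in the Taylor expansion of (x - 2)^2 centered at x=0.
Expand to order 7: (x - 2)^2 = x^2 - 4·x + 4 + O(x^8).
The coefficient of x^7 is 0.

Final answer: 0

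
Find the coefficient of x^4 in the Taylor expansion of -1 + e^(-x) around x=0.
Expand to order 4: -1 + e^(-x) = x^4/24 - x^3/6 + x^2/2 - x + O(x^5).
The coefficient of x^4 is 1/24.

Final answer: 1/24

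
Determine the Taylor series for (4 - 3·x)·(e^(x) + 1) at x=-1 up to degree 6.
(7 + 7·e)·e^(-1) + (4 - 3·e)·e^(-1)·(x + 1) + e^(-1)·(x + 1)^2/2 - e^(-1)·(x + 1)^3/3 - 5·e^(-1)·(x + 1)^4/24 - e^(-1)·(x + 1)^5/15 - 11·e^(-1)·(x + 1)^6/720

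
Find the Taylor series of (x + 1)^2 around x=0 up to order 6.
x^2 + 2·x + 1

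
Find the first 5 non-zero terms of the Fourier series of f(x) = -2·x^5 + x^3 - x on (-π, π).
(-494 - 4·π^4 + 82·π^2)·sin(x) + (-11·π^2 + 35/2 + 2·π^4)·sin(2·x) + (-4·π^4/3 - 250/81 + 98·π^2/27)·sin(3·x) + (-7·π^2/4 + 37/32 + π^4)·sin(4·x) + (-4·π^4/5 - 406/625 + 26·π^2/25)·sin(5·x)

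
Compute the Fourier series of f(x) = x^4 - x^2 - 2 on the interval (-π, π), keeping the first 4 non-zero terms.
(52 - 8·π^2)·cos(x) + (-4 + 2·π^2)·cos(2·x) + (28/27 - 8·π^2/9)·cos(3·x) - π^2/3 - 2 + π^4/5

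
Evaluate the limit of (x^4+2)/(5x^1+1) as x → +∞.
This is an ∞/∞ indeterminate form as x → +∞.
Divide numerator and denominator by x^4 and let the lower-order terms vanish; the numerator's degree 4 exceeds the denominator's degree 1, so the quotient diverges.
Limit = ∞.

Final answer: ∞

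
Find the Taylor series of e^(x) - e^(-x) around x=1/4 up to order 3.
(-1 + e^(1/2))·e^(-1/4) + (1 + e^(1/2))·e^(-1/4)·(x - 1/4) + (-1 + e^(1/2))·e^(-1/4)·(x - 1/4)^2/2 + (1 + e^(1/2))·e^(-1/4)·(x - 1/4)^3/6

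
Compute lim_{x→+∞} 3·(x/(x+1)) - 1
Evaluate the dominant behaviour as x → +∞; each term tends to a finite value or vanishes.
Limit = 2.

Final answer: 2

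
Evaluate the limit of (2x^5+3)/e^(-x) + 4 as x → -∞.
The quotient is an ∞/∞ indeterminate form as x → -∞.
Compare growth rates of the dominant terms (exponentials ≫ polynomials ≫ logarithms), or apply L'Hôpital's rule; the quotient → 0.
Adding the constant: 0 + 4 = 4. Limit = 4.

Final answer: 4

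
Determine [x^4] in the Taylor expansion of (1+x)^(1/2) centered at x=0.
Expand to order 4: (1+x)^(1/2) = -5·x^4/128 + x^3/16 - x^2/8 + x/2 + 1 + O(x^5).
The coefficient of x^4 is -5/128.

Final answer: -5/128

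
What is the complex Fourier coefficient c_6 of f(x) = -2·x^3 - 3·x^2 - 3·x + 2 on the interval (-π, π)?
Compute the real Fourier coefficients first: a_6 = -1/3, b_6 = 8/9 + 2·π^2/3.
Then c_6 = (a_6 − i·b_6)/2 = -1/6 - i·π^2/3 - 4·i/9.

Final answer: -1/6 - i·π^2/3 - 4·i/9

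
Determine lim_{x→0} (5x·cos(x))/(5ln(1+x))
Both numerator and denominator → 0 as x → 0; this is a 0/0 indeterminate form.
Expand each to leading order near x = 0: numerator ~ 5·x, denominator ~ 5·x.
The limit of the ratio is 1.

Final answer: 1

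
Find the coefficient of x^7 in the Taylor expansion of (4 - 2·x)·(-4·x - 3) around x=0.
Expand to order 7: (4 - 2·x)·(-4·x - 3) = 8·x^2 - 10·x - 12 + O(x^8).
The coefficient of x^7 is 0.

Final answer: 0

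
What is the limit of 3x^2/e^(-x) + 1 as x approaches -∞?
The quotient is an ∞/∞ indeterminate form as x → -∞.
Compare growth rates of the dominant terms (exponentials ≫ polynomials ≫ logarithms), or apply L'Hôpital's rule; the quotient → 0.
Adding the constant: 0 + 1 = 1. Limit = 1.

Final answer: 1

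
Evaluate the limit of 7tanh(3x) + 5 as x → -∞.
Evaluate the dominant behaviour as x → -∞; each term tends to a finite value or vanishes.
Limit = -2.

Final answer: -2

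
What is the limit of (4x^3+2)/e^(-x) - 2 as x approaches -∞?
The quotient is an ∞/∞ indeterminate form as x → -∞.
Compare growth rates of the dominant terms (exponentials ≫ polynomials ≫ logarithms), or apply L'Hôpital's rule; the quotient → 0.
Adding the constant: 0 - 2 = -2. Limit = -2.

Final answer: -2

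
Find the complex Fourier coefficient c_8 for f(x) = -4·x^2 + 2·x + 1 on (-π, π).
Compute the real Fourier coefficients first: a_8 = -1/4, b_8 = -1/2.
Then c_8 = (a_8 − i·b_8)/2 = -1/8 + i/4.

Final answer: -1/8 + i/4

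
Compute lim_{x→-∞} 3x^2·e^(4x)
This is a 0·∞ indeterminate form at x → -∞.
Rewrite the product as 3x^2 / e^(-4x) (an ∞/∞ form) and apply L'Hôpital, or use the standard hierarchy e^(4|x|) ≫ |x^2| as x → -∞.
The indeterminate product → 0, so the limit = 0.

Final answer: 0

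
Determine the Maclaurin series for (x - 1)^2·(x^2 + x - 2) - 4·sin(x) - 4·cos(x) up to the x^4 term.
5·x^4/6 - x^3/3 - x^2 + x - 6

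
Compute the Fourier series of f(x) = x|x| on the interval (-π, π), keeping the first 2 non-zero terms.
(-8 + 2·π^2)·sin(x)/π - π·sin(2·x)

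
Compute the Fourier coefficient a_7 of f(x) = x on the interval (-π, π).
a_7 = (1/π) ∫_{-π}^{π} f(x)·cos(7x) dx.
Evaluate the integral (use parity and integration by parts as needed): a_7 = 0.

Final answer: 0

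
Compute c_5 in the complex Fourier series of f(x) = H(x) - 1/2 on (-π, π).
Compute the real Fourier coefficients first: a_5 = 0, b_5 = 2/(5·π).
Then c_5 = (a_5 − i·b_5)/2 = -i/(5·π).

Final answer: -i/(5·π)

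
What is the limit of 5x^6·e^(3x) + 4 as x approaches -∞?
The product is a 0·∞ indeterminate form at x → -∞.
Rewrite the product as 5x^6 / e^(-3x) (an ∞/∞ form) and apply L'Hôpital, or use the standard hierarchy e^(3|x|) ≫ |x^6| as x → -∞.
The indeterminate product → 0, so the limit = 4.

Final answer: 4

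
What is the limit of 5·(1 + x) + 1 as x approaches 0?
Direct substitution at x = 0 gives 6.

Final answer: 6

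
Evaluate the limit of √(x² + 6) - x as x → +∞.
This is an ∞ − ∞ indeterminate form.
Multiply and divide by the conjugate √(x²+6) + x; the x² terms cancel, leaving 6/(√(x²+6)+x) → 0.
Limit = 0.

Final answer: 0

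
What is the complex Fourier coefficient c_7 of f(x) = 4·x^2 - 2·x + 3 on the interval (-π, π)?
Compute the real Fourier coefficients first: a_7 = -16/49, b_7 = -4/7.
Then c_7 = (a_7 − i·b_7)/2 = -8/49 + 2·i/7.

Final answer: -8/49 + 2·i/7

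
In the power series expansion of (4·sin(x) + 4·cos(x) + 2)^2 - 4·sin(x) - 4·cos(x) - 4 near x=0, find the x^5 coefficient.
Expand to order 5: (4·sin(x) + 4·cos(x) + 2)^2 - 4·sin(x) - 4·cos(x) - 4 = 131·x^5/30 + x^4/2 - 70·x^3/3 - 6·x^2 + 44·x + 28 + O(x^6).
The coefficient of x^5 is 131/30.

Final answer: 131/30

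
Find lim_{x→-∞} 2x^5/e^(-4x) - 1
The quotient is an ∞/∞ indeterminate form as x → -∞.
Compare growth rates of the dominant terms (exponentials ≫ polynomials ≫ logarithms), or apply L'Hôpital's rule; the quotient → 0.
Adding the constant: 0 - 1 = -1. Limit = -1.

Final answer: -1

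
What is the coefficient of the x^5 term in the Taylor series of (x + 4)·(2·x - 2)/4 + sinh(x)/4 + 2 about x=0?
Expand to order 5: (x + 4)·(2·x - 2)/4 + sinh(x)/4 + 2 = x^5/480 + x^3/24 + x^2/2 + 7·x/4 + O(x^6).
The coefficient of x^5 is 1/480.

Final answer: 1/480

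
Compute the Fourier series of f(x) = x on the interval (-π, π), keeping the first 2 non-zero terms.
2·sin(x) - sin(2·x)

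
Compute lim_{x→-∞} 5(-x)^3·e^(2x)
This is a 0·∞ indeterminate form at x → -∞.
Rewrite the product as 5(-x)^3 / e^(-2x) (an ∞/∞ form) and apply L'Hôpital, or use the standard hierarchy e^(2|x|) ≫ |(-x)^3| as x → -∞.
The indeterminate product → 0, so the limit = 0.

Final answer: 0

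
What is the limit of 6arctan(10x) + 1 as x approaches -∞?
Evaluate the dominant behaviour as x → -∞; each term tends to a finite value or vanishes.
Limit = 1 - 3·π.

Final answer: 1 - 3·π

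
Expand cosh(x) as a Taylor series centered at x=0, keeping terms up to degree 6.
x^6/720 + x^4/24 + x^2/2 + 1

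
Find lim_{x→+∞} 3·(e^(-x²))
Evaluate the dominant behaviour as x → +∞; each term tends to a finite value or vanishes.
Limit = 0.

Final answer: 0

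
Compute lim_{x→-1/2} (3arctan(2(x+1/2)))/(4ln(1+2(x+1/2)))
Both numerator and denominator → 0 as x → -1/2; this is a 0/0 indeterminate form.
Expand each to leading order near x = -1/2: numerator ~ 6·(x + 1/2), denominator ~ 8·(x + 1/2).
The limit of the ratio is 3/4.

Final answer: 3/4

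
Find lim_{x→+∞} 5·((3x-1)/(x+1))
Evaluate the dominant behaviour as x → +∞; each term tends to a finite value or vanishes.
Limit = 15.

Final answer: 15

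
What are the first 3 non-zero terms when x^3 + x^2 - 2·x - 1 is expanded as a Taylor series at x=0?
x^2 - 2·x - 1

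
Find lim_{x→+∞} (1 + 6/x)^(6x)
As x → +∞: write (1 + 6/x)^(6x) = ((1 + 6/x)^x)^6 → (e^6)^6 = e^36.
Limit = e^(36).

Final answer: e^(36)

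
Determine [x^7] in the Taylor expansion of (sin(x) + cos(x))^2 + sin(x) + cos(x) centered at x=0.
Expand to order 7: (sin(x) + cos(x))^2 + sin(x) + cos(x) = -43·x^7/1680 - x^6/720 + 11·x^5/40 + x^4/24 - 3·x^3/2 - x^2/2 + 3·x + 2 + O(x^8).
The coefficient of x^7 is -43/1680.

Final answer: -43/1680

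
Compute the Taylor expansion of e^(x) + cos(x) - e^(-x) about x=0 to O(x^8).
x^7/2520 - x^6/720 + x^5/60 + x^4/24 + x^3/3 - x^2/2 + 2·x + 1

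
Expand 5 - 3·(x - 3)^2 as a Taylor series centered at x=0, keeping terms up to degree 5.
-3·x^2 + 18·x - 22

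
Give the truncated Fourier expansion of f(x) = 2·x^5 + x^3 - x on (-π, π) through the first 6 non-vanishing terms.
(-78·π^2 + 4·π^4 + 466)·sin(x) + (-2·π^4 - 25/2 + 9·π^2)·sin(2·x) + (-62·π^2/27 + 70/81 + 4·π^4/3)·sin(3·x) + (-π^4 + 7/32 + 3·π^2/4)·sin(4·x) + (-6·π^2/25 - 214/625 + 4·π^4/5)·sin(5·x) + (-2·π^4/3 + 53/162 + π^2/27)·sin(6·x)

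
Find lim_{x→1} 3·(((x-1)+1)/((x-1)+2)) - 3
Direct substitution at x = 1 gives -3/2.

Final answer: -3/2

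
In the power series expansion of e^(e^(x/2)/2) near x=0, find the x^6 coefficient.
Expand to order 6: e^(e^(x/2)/2) = 171·x^6·e^(1/2)/327680 + 257·x^5·e^(1/2)/122880 + 49·x^4·e^(1/2)/6144 + 11·x^3·e^(1/2)/384 + 3·x^2·e^(1/2)/32 + x·e^(1/2)/4 + e^(1/2) + O(x^7).
The coefficient of x^6 is 171·e^(1/2)/327680.

Final answer: 171·e^(1/2)/327680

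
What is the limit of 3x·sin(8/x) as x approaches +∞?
As x → +∞: let u = 8/x → 0⁺; then 3·x·sin(8/x) = 3·8·sin(u)/u → 3·8·1 = 24.
Limit = 24.

Final answer: 24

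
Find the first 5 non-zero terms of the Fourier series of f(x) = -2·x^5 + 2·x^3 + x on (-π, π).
(-502 - 4·π^4 + 84·π^2)·sin(x) + (-12·π^2 + 17 + 2·π^4)·sin(2·x) + (-4·π^4/3 - 178/81 + 116·π^2/27)·sin(3·x) + (-9·π^2/4 + 11/32 + π^4)·sin(4·x) + (-4·π^4/5 + 34/625 + 36·π^2/25)·sin(5·x)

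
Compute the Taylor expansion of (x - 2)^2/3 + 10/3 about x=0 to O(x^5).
x^2/3 - 4·x/3 + 14/3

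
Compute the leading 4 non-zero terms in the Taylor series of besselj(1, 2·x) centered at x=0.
-x^7/144 + x^5/12 - x^3/2 + x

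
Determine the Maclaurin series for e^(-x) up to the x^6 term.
x^6/720 - x^5/120 + x^4/24 - x^3/6 + x^2/2 - x + 1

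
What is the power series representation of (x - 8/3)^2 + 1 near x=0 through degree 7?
x^2 - 16·x/3 + 73/9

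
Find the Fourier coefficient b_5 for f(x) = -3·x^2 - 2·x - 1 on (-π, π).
b_5 = (1/π) ∫_{-π}^{π} f(x)·sin(5x) dx.
Evaluate the integral (use parity and integration by parts as needed): b_5 = -4/5.

Final answer: -4/5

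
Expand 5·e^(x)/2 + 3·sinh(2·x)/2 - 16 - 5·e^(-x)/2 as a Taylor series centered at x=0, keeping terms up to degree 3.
17·x^3/6 + 8·x - 16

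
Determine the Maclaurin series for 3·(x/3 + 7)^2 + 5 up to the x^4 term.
x^2/3 + 14·x + 152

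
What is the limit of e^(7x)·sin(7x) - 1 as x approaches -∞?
Evaluate the dominant behaviour as x → -∞; each term tends to a finite value or vanishes.
Limit = -1.

Final answer: -1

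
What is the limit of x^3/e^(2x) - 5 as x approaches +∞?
The quotient is an ∞/∞ indeterminate form as x → +∞.
The exponential denominator e^(2x) dominates the polynomial numerator (e^x ≫ x^3 as x → ∞), so the quotient → 0.
Adding the constant: 0 - 5 = -5. Limit = -5.

Final answer: -5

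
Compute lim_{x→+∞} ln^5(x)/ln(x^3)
This is an ∞/∞ indeterminate form as x → +∞.
Write ln(x^3) = 3·ln(x), reducing the quotient to ln^4(x)/3 → ∞.
Limit = ∞.

Final answer: ∞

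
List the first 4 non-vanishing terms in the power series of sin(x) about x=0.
-x^7/5040 + x^5/120 - x^3/6 + x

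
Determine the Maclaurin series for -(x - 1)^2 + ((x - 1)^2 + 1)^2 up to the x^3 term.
-4·x^3 + 7·x^2 - 6·x + 3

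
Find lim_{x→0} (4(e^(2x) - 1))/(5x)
Both numerator and denominator → 0 as x → 0; this is a 0/0 indeterminate form.
Expand each to leading order near x = 0: numerator ~ 8·x, denominator ~ 5·x.
The limit of the ratio is 8/5.

Final answer: 8/5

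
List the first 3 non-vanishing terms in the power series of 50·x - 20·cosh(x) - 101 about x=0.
-10·x^2 + 50·x - 121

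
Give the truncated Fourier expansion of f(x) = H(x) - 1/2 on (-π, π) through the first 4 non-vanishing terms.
2·sin(x)/π + 2·sin(3·x)/(3·π) + 2·sin(5·x)/(5·π) + 2·sin(7·x)/(7·π)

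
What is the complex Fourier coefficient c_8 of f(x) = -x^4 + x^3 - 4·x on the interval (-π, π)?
Compute the real Fourier coefficients first: a_8 = 3/256 - π^2/8, b_8 = 131/128 - π^2/4.
Then c_8 = (a_8 − i·b_8)/2 = -π^2/16 + 3/512 - 131·i/256 + i·π^2/8.

Final answer: -π^2/16 + 3/512 - 131·i/256 + i·π^2/8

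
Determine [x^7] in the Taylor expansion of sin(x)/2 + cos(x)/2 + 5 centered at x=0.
Expand to order 7: sin(x)/2 + cos(x)/2 + 5 = -x^7/10080 - x^6/1440 + x^5/240 + x^4/48 - x^3/12 - x^2/4 + x/2 + 11/2 + O(x^8).
The coefficient of x^7 is -1/10080.

Final answer: -1/10080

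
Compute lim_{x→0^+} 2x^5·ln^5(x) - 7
The product is a 0·∞ indeterminate form at x → 0⁺.
Rewrite the product as 2·ln^5(x) / x^(-5) and apply L'Hôpital, or use the standard hierarchy x^(-5) ≫ |ln x|^5 as x → 0⁺.
The indeterminate product → 0, so the limit = -7.

Final answer: -7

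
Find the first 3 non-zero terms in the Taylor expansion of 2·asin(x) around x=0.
3·x^5/20 + x^3/3 + 2·x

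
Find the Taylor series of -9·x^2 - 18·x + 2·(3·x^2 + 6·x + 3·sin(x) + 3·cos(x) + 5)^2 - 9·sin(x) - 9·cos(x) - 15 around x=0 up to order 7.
-449·x^7/1680 + 487·x^6/240 + 89·x^5/40 - 79·x^4/8 + 79·x^3/2 + 411·x^2/2 + 261·x + 104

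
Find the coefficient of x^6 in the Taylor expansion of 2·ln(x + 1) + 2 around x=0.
Expand to order 6: 2·ln(x + 1) + 2 = -x^6/3 + 2·x^5/5 - x^4/2 + 2·x^3/3 - x^2 + 2·x + 2 + O(x^7).
The coefficient of x^6 is -1/3.

Final answer: -1/3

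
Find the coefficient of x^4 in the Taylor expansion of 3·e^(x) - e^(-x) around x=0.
Expand to order 4: 3·e^(x) - e^(-x) = x^4/12 + 2·x^3/3 + x^2 + 4·x + 2 + O(x^5).
The coefficient of x^4 is 1/12.

Final answer: 1/12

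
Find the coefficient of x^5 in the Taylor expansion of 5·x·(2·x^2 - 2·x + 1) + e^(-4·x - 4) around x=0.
Expand to order 5: 5·x·(2·x^2 - 2·x + 1) + e^(-4·x - 4) = -128·x^5·e^(-4)/15 + 32·x^4·e^(-4)/3 + x^3·(10 - 32·e^(-4)/3) + x^2·(-10 + 8·e^(-4)) + x·(5 - 4·e^(-4)) + e^(-4) + O(x^6).
The coefficient of x^5 is -128·e^(-4)/15.

Final answer: -128·e^(-4)/15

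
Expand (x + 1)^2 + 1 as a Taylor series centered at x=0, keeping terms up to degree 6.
x^2 + 2·x + 2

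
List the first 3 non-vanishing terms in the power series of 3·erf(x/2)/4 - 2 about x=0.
-x^3/(16·√(π)) + 3·x/(4·√(π)) - 2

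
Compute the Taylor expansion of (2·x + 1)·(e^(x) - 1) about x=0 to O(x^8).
x^7/336 + 13·x^6/720 + 11·x^5/120 + 3·x^4/8 + 7·x^3/6 + 5·x^2/2 + x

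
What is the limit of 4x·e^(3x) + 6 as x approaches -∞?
The product is a 0·∞ indeterminate form at x → -∞.
Rewrite the product as 4x / e^(-3x) (an ∞/∞ form) and apply L'Hôpital, or use the standard hierarchy e^(3|x|) ≫ |x| as x → -∞.
The indeterminate product → 0, so the limit = 6.

Final answer: 6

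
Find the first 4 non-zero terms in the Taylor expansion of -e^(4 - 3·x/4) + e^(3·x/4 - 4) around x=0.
x^3·(9·e^(-4)/128 + 9·e^(4)/128) + x^2·(-9·e^(4)/32 + 9·e^(-4)/32) + x·(3·e^(-4)/4 + 3·e^(4)/4) - e^(4) + e^(-4)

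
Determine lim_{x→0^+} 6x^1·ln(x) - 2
The product is a 0·∞ indeterminate form at x → 0⁺.
Rewrite the product as 6·ln(x) / x^(-1) and apply L'Hôpital, or use the standard hierarchy x^(-1) ≫ |ln x| as x → 0⁺.
The indeterminate product → 0, so the limit = -2.

Final answer: -2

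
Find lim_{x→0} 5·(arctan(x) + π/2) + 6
Direct substitution at x = 0 gives 6 + 5·π/2.

Final answer: 6 + 5·π/2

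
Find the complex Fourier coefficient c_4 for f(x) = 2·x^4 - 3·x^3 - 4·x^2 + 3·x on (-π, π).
Compute the real Fourier coefficients first: a_4 = -11/8 + π^2, b_4 = -33/16 + 3·π^2/2.
Then c_4 = (a_4 − i·b_4)/2 = -11/16 + π^2/2 - 3·i·π^2/4 + 33·i/32.

Final answer: -11/16 + π^2/2 - 3·i·π^2/4 + 33·i/32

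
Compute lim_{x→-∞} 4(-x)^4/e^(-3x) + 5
The quotient is an ∞/∞ indeterminate form as x → -∞.
Compare growth rates of the dominant terms (exponentials ≫ polynomials ≫ logarithms), or apply L'Hôpital's rule; the quotient → 0.
Adding the constant: 0 + 5 = 5. Limit = 5.

Final answer: 5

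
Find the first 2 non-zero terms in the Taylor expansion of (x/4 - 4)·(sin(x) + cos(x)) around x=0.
-15·x/4 - 4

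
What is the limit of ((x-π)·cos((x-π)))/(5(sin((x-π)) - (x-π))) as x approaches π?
Both numerator and denominator → 0 as x → π; this is a 0/0 indeterminate form.
Expand each to leading order near x = π: numerator ~ (x - π), denominator ~ -5·(x - π)^3/6.
The limit of the ratio is -∞.

Final answer: -∞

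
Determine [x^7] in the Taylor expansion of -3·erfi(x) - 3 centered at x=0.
Expand to order 7: -3·erfi(x) - 3 = -x^7/(7·√(π)) - 3·x^5/(5·√(π)) - 2·x^3/√(π) - 6·x/√(π) - 3 + O(x^8).
The coefficient of x^7 is -1/(7·√(π)).

Final answer: -1/(7·√(π))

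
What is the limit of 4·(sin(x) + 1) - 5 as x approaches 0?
Direct substitution at x = 0 gives -1.

Final answer: -1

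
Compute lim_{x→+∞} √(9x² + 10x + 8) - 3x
As x → +∞: multiply by the conjugate to get (10x+8)/(√(9x²+10x+8)+3x); the denominator ~ 6x, so the limit is 10/6 = 5/3.
Limit = 5/3.

Final answer: 5/3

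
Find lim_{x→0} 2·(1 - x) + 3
Direct substitution at x = 0 gives 5.

Final answer: 5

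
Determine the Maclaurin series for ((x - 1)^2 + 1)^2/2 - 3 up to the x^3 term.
-2·x^3 + 4·x^2 - 4·x - 1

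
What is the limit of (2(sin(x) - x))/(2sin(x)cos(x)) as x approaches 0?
Both numerator and denominator → 0 as x → 0; this is a 0/0 indeterminate form.
Expand each to leading order near x = 0: numerator ~ -x^3/3, denominator ~ 2·x.
The limit of the ratio is 0.

Final answer: 0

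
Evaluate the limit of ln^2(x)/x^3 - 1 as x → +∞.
The quotient is an ∞/∞ indeterminate form as x → +∞.
The polynomial denominator x^3 dominates the logarithmic numerator (any positive power of x ≫ ln^2(x) as x → ∞), so the quotient → 0.
Adding the constant: 0 - 1 = -1. Limit = -1.

Final answer: -1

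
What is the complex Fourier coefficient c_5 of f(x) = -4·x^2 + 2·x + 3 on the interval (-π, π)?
Compute the real Fourier coefficients first: a_5 = 16/25, b_5 = 4/5.
Then c_5 = (a_5 − i·b_5)/2 = 8/25 - 2·i/5.

Final answer: 8/25 - 2·i/5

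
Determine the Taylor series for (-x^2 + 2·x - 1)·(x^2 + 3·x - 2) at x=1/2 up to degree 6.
1/16 - 5·(x - 1/2)/4 + 4·(x - 1/2)^2 - 3·(x - 1/2)^3 - (x - 1/2)^4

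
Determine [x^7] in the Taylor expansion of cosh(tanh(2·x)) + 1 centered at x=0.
Expand to order 7: cosh(tanh(2·x)) + 1 = 388·x^6/45 - 14·x^4/3 + 2·x^2 + 2 + O(x^8).
The coefficient of x^7 is 0.

Final answer: 0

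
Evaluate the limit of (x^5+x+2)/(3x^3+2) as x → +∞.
This is an ∞/∞ indeterminate form as x → +∞.
Divide numerator and denominator by x^5 and let the lower-order terms vanish; the numerator's degree 5 exceeds the denominator's degree 3, so the quotient diverges.
Limit = ∞.

Final answer: ∞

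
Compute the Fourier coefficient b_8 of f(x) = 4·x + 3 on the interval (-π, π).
b_8 = (1/π) ∫_{-π}^{π} f(x)·sin(8x) dx.
Evaluate the integral (use parity and integration by parts as needed): b_8 = -1.

Final answer: -1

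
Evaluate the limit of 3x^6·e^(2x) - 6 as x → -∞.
The product is a 0·∞ indeterminate form at x → -∞.
Rewrite the product as 3x^6 / e^(-2x) (an ∞/∞ form) and apply L'Hôpital, or use the standard hierarchy e^(2|x|) ≫ |x^6| as x → -∞.
The indeterminate product → 0, so the limit = -6.

Final answer: -6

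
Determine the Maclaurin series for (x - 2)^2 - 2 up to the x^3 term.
x^2 - 4·x + 2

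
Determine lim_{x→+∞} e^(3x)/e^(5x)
This is an ∞/∞ indeterminate form as x → +∞.
Rewrite e^(3x)/e^(5x) = e^((3−5)x) = e^(-2x); the exponent coefficient is -2 < 0 so e^(-2x) → 0.
Limit = 0.

Final answer: 0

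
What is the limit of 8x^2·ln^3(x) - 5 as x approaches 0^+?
The product is a 0·∞ indeterminate form at x → 0⁺.
Rewrite the product as 8·ln^3(x) / x^(-2) and apply L'Hôpital, or use the standard hierarchy x^(-2) ≫ |ln x|^3 as x → 0⁺.
The indeterminate product → 0, so the limit = -5.

Final answer: -5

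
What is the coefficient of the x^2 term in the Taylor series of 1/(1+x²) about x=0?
Expand to order 2: 1/(1+x²) = 1 - x^2 + O(x^3).
The coefficient of x^2 is -1.

Final answer: -1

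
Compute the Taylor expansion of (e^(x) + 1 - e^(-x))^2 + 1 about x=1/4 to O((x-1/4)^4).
(x - 1/4)^3·(e^(-1/4)/(3·(-e^(-1/4) + 1 + e^(1/4))) + e^(1/4)/(3·(-e^(-1/4) + 1 + e^(1/4))) + 2·(-e^(-1/4)/(2·(-e^(-1/4) + 1 + e^(1/4))) + e^(1/4)/(2·(-e^(-1/4) + 1 + e^(1/4))))·(e^(-1/4)/(-e^(-1/4) + 1 + e^(1/4)) + e^(1/4)/(-e^(-1/4) + 1 + e^(1/4))))·(-e^(-1/4) + 1 + e^(1/4))^2 + (x - 1/4)^2·(-e^(-1/4)/(-e^(-1/4) + 1 + e^(1/4)) + e^(1/4)/(-e^(-1/4) + 1 + e^(1/4)) + (e^(-1/4)/(-e^(-1/4) + 1 + e^(1/4)) + e^(1/4)/(-e^(-1/4) + 1 + e^(1/4)))^2)·(-e^(-1/4) + 1 + e^(1/4))^2 + (x - 1/4)·(2·e^(-1/4)/(-e^(-1/4) + 1 + e^(1/4)) + 2·e^(1/4)/(-e^(-1/4) + 1 + e^(1/4)))·(-e^(-1/4) + 1 + e^(1/4))^2 + 1 + (-e^(-1/4) + 1 + e^(1/4))^2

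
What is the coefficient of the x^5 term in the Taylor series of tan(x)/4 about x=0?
Expand to order 5: tan(x)/4 = x^5/30 + x^3/12 + x/4 + O(x^6).
The coefficient of x^5 is 1/30.

Final answer: 1/30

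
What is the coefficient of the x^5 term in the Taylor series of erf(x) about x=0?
Expand to order 5: erf(x) = x^5/(5·√(π)) - 2·x^3/(3·√(π)) + 2·x/√(π) + O(x^6).
The coefficient of x^5 is 1/(5·√(π)).

Final answer: 1/(5·√(π))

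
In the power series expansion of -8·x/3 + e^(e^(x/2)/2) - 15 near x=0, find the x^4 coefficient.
Expand to order 4: -8·x/3 + e^(e^(x/2)/2) - 15 = 49·x^4·e^(1/2)/6144 + 11·x^3·e^(1/2)/384 + 3·x^2·e^(1/2)/32 + x·(-8/3 + e^(1/2)/4) - 15 + e^(1/2) + O(x^5).
The coefficient of x^4 is 49·e^(1/2)/6144.

Final answer: 49·e^(1/2)/6144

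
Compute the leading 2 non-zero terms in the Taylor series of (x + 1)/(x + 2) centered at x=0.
x/4 + 1/2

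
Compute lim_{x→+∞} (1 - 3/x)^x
As x → +∞: this is the defining limit (1 - 3/x)^x → e^(-3).
Limit = e^(-3).

Final answer: e^(-3)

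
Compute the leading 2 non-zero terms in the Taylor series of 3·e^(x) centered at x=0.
3·x + 3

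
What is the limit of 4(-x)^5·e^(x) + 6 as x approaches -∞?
The product is a 0·∞ indeterminate form at x → -∞.
Rewrite the product as 4(-x)^5 / e^(-x) (an ∞/∞ form) and apply L'Hôpital, or use the standard hierarchy e^(|x|) ≫ |(-x)^5| as x → -∞.
The indeterminate product → 0, so the limit = 6.

Final answer: 6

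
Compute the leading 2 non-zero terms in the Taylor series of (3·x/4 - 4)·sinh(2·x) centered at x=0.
3·x^2/2 - 8·x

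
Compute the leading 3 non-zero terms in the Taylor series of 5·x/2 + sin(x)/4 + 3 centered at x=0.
-x^3/24 + 11·x/4 + 3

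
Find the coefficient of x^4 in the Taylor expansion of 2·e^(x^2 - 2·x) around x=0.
Expand to order 4: 2·e^(x^2 - 2·x) = 19·x^4/3 - 20·x^3/3 + 6·x^2 - 4·x + 2 + O(x^5).
The coefficient of x^4 is 19/3.

Final answer: 19/3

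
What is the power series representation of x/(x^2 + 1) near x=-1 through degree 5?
-1/2 + (x + 1)^2/4 + (x + 1)^3/4 + (x + 1)^4/8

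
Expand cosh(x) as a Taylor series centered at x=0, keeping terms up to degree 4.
x^4/24 + x^2/2 + 1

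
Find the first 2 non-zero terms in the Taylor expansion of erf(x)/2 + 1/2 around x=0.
x/√(π) + 1/2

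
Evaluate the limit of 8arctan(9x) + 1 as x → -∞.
Evaluate the dominant behaviour as x → -∞; each term tends to a finite value or vanishes.
Limit = 1 - 4·π.

Final answer: 1 - 4·π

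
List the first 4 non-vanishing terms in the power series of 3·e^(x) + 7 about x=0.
x^3/2 + 3·x^2/2 + 3·x + 10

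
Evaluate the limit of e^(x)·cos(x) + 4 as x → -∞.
Evaluate the dominant behaviour as x → -∞; each term tends to a finite value or vanishes.
Limit = 4.

Final answer: 4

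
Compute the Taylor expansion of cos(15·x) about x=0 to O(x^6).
16875·x^4/8 - 225·x^2/2 + 1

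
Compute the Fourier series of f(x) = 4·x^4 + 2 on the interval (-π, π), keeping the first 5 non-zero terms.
(192 - 32·π^2)·cos(x) + (-12 + 8·π^2)·cos(2·x) + (64/27 - 32·π^2/9)·cos(3·x) + (-3/4 + 2·π^2)·cos(4·x) + 2 + 4·π^4/5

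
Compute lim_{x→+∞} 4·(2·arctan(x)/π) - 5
Evaluate the dominant behaviour as x → +∞; each term tends to a finite value or vanishes.
Limit = -1.

Final answer: -1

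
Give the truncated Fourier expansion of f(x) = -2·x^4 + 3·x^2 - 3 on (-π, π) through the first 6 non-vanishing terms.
(-108 + 16·π^2)·cos(x) + (9 - 4·π^2)·cos(2·x) + (-68/27 + 16·π^2/9)·cos(3·x) + (9/8 - π^2)·cos(4·x) + (-396/625 + 16·π^2/25)·cos(5·x) - 2·π^4/5 - 3 + π^2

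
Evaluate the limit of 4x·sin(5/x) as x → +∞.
As x → +∞: let u = 5/x → 0⁺; then 4·x·sin(5/x) = 4·5·sin(u)/u → 4·5·1 = 20.
Limit = 20.

Final answer: 20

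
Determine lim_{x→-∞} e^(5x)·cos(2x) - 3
Evaluate the dominant behaviour as x → -∞; each term tends to a finite value or vanishes.
Limit = -3.

Final answer: -3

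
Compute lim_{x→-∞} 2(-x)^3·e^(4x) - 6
The product is a 0·∞ indeterminate form at x → -∞.
Rewrite the product as 2(-x)^3 / e^(-4x) (an ∞/∞ form) and apply L'Hôpital, or use the standard hierarchy e^(4|x|) ≫ |(-x)^3| as x → -∞.
The indeterminate product → 0, so the limit = -6.

Final answer: -6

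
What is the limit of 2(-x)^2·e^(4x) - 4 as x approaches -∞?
The product is a 0·∞ indeterminate form at x → -∞.
Rewrite the product as 2(-x)^2 / e^(-4x) (an ∞/∞ form) and apply L'Hôpital, or use the standard hierarchy e^(4|x|) ≫ |(-x)^2| as x → -∞.
The indeterminate product → 0, so the limit = -4.

Final answer: -4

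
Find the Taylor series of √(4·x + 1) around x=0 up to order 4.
-10·x^4 + 4·x^3 - 2·x^2 + 2·x + 1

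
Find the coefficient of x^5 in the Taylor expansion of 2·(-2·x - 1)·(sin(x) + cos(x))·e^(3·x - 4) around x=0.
Expand to order 5: 2·(-2·x - 1)·(sin(x) + cos(x))·e^(3·x - 4) = -386·x^5·e^(-4)/15 - 119·x^4·e^(-4)/3 - 128·x^3·e^(-4)/3 - 30·x^2·e^(-4) - 12·x·e^(-4) - 2·e^(-4) + O(x^6).
The coefficient of x^5 is -386·e^(-4)/15.

Final answer: -386·e^(-4)/15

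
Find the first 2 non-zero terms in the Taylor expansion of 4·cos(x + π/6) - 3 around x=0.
-2·x - 3 + 2·√(3)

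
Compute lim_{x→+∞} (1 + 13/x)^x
As x → +∞: this is the defining limit (1 + 13/x)^x → e^13.
Limit = e^(13).

Final answer: e^(13)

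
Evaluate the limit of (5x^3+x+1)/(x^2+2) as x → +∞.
This is an ∞/∞ indeterminate form as x → +∞.
Divide numerator and denominator by x^3 and let the lower-order terms vanish; the numerator's degree 3 exceeds the denominator's degree 2, so the quotient diverges.
Limit = ∞.

Final answer: ∞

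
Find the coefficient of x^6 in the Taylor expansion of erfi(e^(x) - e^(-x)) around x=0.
0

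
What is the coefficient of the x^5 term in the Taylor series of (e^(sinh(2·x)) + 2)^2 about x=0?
Expand to order 5: (e^(sinh(2·x)) + 2)^2 = 216·x^5/5 + 104·x^4/3 + 24·x^3 + 16·x^2 + 12·x + 9 + O(x^6).
The coefficient of x^5 is 216/5.

Final answer: 216/5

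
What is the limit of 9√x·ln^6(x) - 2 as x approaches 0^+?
The product is a 0·∞ indeterminate form at x → 0⁺.
Rewrite the product as 9·ln^6(x) / x^(-1/2) and apply L'Hôpital, or use the standard hierarchy x^(-1/2) ≫ |ln x|^6 as x → 0⁺.
The indeterminate product → 0, so the limit = -2.

Final answer: -2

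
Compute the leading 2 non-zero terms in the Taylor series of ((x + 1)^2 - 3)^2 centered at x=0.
4 - 8·x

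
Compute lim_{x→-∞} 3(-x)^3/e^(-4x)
This is an ∞/∞ indeterminate form as x → -∞.
Compare growth rates of the dominant terms (exponentials ≫ polynomials ≫ logarithms), or apply L'Hôpital's rule; the quotient → 0.
Limit = 0.

Final answer: 0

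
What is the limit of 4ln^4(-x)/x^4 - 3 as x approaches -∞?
The quotient is an ∞/∞ indeterminate form as x → -∞.
Compare growth rates of the dominant terms (exponentials ≫ polynomials ≫ logarithms), or apply L'Hôpital's rule; the quotient → 0.
Adding the constant: 0 - 3 = -3. Limit = -3.

Final answer: -3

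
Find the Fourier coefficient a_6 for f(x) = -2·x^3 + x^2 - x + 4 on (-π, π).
a_6 = (1/π) ∫_{-π}^{π} f(x)·cos(6x) dx.
Evaluate the integral (use parity and integration by parts as needed): a_6 = 1/9.

Final answer: 1/9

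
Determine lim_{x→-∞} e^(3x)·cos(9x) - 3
Evaluate the dominant behaviour as x → -∞; each term tends to a finite value or vanishes.
Limit = -3.

Final answer: -3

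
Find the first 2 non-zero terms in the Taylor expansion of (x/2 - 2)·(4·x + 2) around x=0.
-7·x - 4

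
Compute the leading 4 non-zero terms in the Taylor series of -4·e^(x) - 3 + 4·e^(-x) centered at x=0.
-x^5/15 - 4·x^3/3 - 8·x - 3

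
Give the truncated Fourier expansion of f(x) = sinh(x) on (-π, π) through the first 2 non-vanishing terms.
sin(x)·sinh(π)/π - 4·sin(2·x)·sinh(π)/(5·π)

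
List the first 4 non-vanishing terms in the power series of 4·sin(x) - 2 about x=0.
x^5/30 - 2·x^3/3 + 4·x - 2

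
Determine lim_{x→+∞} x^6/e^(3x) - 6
The quotient is an ∞/∞ indeterminate form as x → +∞.
The exponential denominator e^(3x) dominates the polynomial numerator (e^x ≫ x^6 as x → ∞), so the quotient → 0.
Adding the constant: 0 - 6 = -6. Limit = -6.

Final answer: -6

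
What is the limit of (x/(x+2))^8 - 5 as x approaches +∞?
As x → +∞: x/(x+2) = 1/(1 + 2/x) → 1, and the 8th power of a limit-1 base also → 1; with the additive constant, 1 - 5 = -4.
Limit = -4.

Final answer: -4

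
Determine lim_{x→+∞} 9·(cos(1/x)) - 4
Evaluate the dominant behaviour as x → +∞; each term tends to a finite value or vanishes.
Limit = 5.

Final answer: 5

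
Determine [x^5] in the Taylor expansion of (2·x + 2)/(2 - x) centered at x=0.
Expand to order 5: (2·x + 2)/(2 - x) = 3·x^5/32 + 3·x^4/16 + 3·x^3/8 + 3·x^2/4 + 3·x/2 + 1 + O(x^6).
The coefficient of x^5 is 3/32.

Final answer: 3/32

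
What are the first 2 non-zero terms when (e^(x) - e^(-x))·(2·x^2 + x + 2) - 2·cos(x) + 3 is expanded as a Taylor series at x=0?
4·x + 1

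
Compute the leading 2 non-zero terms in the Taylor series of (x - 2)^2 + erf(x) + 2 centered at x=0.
x·(-4 + 2/√(π)) + 6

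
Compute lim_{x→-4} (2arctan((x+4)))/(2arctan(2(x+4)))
Both numerator and denominator → 0 as x → -4; this is a 0/0 indeterminate form.
Expand each to leading order near x = -4: numerator ~ 2·(x + 4), denominator ~ 4·(x + 4).
The limit of the ratio is 1/2.

Final answer: 1/2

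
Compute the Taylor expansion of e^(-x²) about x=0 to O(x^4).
1 - x^2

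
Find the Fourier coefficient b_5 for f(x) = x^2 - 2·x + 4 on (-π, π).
b_5 = (1/π) ∫_{-π}^{π} f(x)·sin(5x) dx.
Evaluate the integral (use parity and integration by parts as needed): b_5 = -4/5.

Final answer: -4/5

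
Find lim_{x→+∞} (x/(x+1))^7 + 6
As x → +∞: x/(x+1) = 1/(1 + 1/x) → 1, and the 7th power of a limit-1 base also → 1; with the additive constant, 1 + 6 = 7.
Limit = 7.

Final answer: 7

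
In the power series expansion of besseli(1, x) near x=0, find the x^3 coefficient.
Expand to order 3: besseli(1, x) = x^3/16 + x/2 + O(x^4).
The coefficient of x^3 is 1/16.

Final answer: 1/16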